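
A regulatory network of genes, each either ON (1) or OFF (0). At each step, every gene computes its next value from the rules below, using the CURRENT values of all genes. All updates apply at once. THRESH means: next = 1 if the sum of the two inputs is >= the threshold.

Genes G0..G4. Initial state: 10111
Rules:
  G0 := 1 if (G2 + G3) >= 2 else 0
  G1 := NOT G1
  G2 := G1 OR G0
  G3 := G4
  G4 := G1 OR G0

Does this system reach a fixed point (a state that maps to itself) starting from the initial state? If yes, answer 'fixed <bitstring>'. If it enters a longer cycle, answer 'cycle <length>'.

Step 0: 10111
Step 1: G0=(1+1>=2)=1 G1=NOT G1=NOT 0=1 G2=G1|G0=0|1=1 G3=G4=1 G4=G1|G0=0|1=1 -> 11111
Step 2: G0=(1+1>=2)=1 G1=NOT G1=NOT 1=0 G2=G1|G0=1|1=1 G3=G4=1 G4=G1|G0=1|1=1 -> 10111
Cycle of length 2 starting at step 0 -> no fixed point

Answer: cycle 2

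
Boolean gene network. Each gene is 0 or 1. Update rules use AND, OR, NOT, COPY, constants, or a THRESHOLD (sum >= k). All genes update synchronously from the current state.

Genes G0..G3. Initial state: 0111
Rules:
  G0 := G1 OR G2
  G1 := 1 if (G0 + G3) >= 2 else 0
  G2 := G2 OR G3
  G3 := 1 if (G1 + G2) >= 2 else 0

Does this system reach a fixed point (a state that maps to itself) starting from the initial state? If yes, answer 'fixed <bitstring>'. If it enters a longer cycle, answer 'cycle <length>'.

Answer: cycle 2

Derivation:
Step 0: 0111
Step 1: G0=G1|G2=1|1=1 G1=(0+1>=2)=0 G2=G2|G3=1|1=1 G3=(1+1>=2)=1 -> 1011
Step 2: G0=G1|G2=0|1=1 G1=(1+1>=2)=1 G2=G2|G3=1|1=1 G3=(0+1>=2)=0 -> 1110
Step 3: G0=G1|G2=1|1=1 G1=(1+0>=2)=0 G2=G2|G3=1|0=1 G3=(1+1>=2)=1 -> 1011
Cycle of length 2 starting at step 1 -> no fixed point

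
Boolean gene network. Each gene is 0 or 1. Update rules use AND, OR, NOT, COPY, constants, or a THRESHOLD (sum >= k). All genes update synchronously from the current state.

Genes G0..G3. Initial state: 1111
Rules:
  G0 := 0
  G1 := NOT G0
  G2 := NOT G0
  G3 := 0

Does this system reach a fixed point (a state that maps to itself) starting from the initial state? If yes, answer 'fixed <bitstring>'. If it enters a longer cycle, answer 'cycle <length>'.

Step 0: 1111
Step 1: G0=0(const) G1=NOT G0=NOT 1=0 G2=NOT G0=NOT 1=0 G3=0(const) -> 0000
Step 2: G0=0(const) G1=NOT G0=NOT 0=1 G2=NOT G0=NOT 0=1 G3=0(const) -> 0110
Step 3: G0=0(const) G1=NOT G0=NOT 0=1 G2=NOT G0=NOT 0=1 G3=0(const) -> 0110
Fixed point reached at step 2: 0110

Answer: fixed 0110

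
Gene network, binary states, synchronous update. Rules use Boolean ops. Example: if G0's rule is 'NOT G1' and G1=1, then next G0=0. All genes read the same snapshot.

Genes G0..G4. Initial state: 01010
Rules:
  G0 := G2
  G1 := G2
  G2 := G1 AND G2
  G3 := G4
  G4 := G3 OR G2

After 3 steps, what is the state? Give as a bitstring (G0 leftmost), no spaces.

Step 1: G0=G2=0 G1=G2=0 G2=G1&G2=1&0=0 G3=G4=0 G4=G3|G2=1|0=1 -> 00001
Step 2: G0=G2=0 G1=G2=0 G2=G1&G2=0&0=0 G3=G4=1 G4=G3|G2=0|0=0 -> 00010
Step 3: G0=G2=0 G1=G2=0 G2=G1&G2=0&0=0 G3=G4=0 G4=G3|G2=1|0=1 -> 00001

00001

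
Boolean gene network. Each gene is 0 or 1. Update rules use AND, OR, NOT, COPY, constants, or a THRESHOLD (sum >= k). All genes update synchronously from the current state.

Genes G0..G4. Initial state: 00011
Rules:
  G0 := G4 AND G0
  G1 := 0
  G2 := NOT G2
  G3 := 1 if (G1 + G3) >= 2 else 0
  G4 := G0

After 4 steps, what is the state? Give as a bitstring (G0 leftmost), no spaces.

Step 1: G0=G4&G0=1&0=0 G1=0(const) G2=NOT G2=NOT 0=1 G3=(0+1>=2)=0 G4=G0=0 -> 00100
Step 2: G0=G4&G0=0&0=0 G1=0(const) G2=NOT G2=NOT 1=0 G3=(0+0>=2)=0 G4=G0=0 -> 00000
Step 3: G0=G4&G0=0&0=0 G1=0(const) G2=NOT G2=NOT 0=1 G3=(0+0>=2)=0 G4=G0=0 -> 00100
Step 4: G0=G4&G0=0&0=0 G1=0(const) G2=NOT G2=NOT 1=0 G3=(0+0>=2)=0 G4=G0=0 -> 00000

00000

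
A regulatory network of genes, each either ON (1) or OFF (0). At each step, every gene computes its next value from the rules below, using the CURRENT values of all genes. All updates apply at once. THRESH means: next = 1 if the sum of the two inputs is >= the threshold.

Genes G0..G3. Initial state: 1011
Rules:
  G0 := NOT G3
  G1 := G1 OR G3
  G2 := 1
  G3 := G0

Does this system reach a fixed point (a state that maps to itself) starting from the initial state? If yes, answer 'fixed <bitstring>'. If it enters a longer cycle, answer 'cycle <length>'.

Answer: cycle 4

Derivation:
Step 0: 1011
Step 1: G0=NOT G3=NOT 1=0 G1=G1|G3=0|1=1 G2=1(const) G3=G0=1 -> 0111
Step 2: G0=NOT G3=NOT 1=0 G1=G1|G3=1|1=1 G2=1(const) G3=G0=0 -> 0110
Step 3: G0=NOT G3=NOT 0=1 G1=G1|G3=1|0=1 G2=1(const) G3=G0=0 -> 1110
Step 4: G0=NOT G3=NOT 0=1 G1=G1|G3=1|0=1 G2=1(const) G3=G0=1 -> 1111
Step 5: G0=NOT G3=NOT 1=0 G1=G1|G3=1|1=1 G2=1(const) G3=G0=1 -> 0111
Cycle of length 4 starting at step 1 -> no fixed point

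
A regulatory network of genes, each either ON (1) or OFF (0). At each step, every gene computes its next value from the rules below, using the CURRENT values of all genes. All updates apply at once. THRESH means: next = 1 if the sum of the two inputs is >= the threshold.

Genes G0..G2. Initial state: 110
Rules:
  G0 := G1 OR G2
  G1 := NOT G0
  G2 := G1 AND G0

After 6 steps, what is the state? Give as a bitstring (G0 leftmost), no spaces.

Step 1: G0=G1|G2=1|0=1 G1=NOT G0=NOT 1=0 G2=G1&G0=1&1=1 -> 101
Step 2: G0=G1|G2=0|1=1 G1=NOT G0=NOT 1=0 G2=G1&G0=0&1=0 -> 100
Step 3: G0=G1|G2=0|0=0 G1=NOT G0=NOT 1=0 G2=G1&G0=0&1=0 -> 000
Step 4: G0=G1|G2=0|0=0 G1=NOT G0=NOT 0=1 G2=G1&G0=0&0=0 -> 010
Step 5: G0=G1|G2=1|0=1 G1=NOT G0=NOT 0=1 G2=G1&G0=1&0=0 -> 110
Step 6: G0=G1|G2=1|0=1 G1=NOT G0=NOT 1=0 G2=G1&G0=1&1=1 -> 101

101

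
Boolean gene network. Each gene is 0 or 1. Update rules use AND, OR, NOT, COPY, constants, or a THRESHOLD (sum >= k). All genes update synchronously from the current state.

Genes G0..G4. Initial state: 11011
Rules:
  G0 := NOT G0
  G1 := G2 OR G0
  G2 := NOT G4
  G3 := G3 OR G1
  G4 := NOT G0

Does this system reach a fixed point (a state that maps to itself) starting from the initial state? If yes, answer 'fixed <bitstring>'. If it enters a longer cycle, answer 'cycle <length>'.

Answer: cycle 2

Derivation:
Step 0: 11011
Step 1: G0=NOT G0=NOT 1=0 G1=G2|G0=0|1=1 G2=NOT G4=NOT 1=0 G3=G3|G1=1|1=1 G4=NOT G0=NOT 1=0 -> 01010
Step 2: G0=NOT G0=NOT 0=1 G1=G2|G0=0|0=0 G2=NOT G4=NOT 0=1 G3=G3|G1=1|1=1 G4=NOT G0=NOT 0=1 -> 10111
Step 3: G0=NOT G0=NOT 1=0 G1=G2|G0=1|1=1 G2=NOT G4=NOT 1=0 G3=G3|G1=1|0=1 G4=NOT G0=NOT 1=0 -> 01010
Cycle of length 2 starting at step 1 -> no fixed point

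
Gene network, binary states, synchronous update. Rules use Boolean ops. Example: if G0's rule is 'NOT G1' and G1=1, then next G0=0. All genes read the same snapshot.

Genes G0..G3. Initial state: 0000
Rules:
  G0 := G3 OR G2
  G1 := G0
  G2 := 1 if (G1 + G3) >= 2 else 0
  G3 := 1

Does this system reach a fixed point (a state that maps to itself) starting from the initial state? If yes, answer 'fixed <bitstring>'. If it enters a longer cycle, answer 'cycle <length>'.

Step 0: 0000
Step 1: G0=G3|G2=0|0=0 G1=G0=0 G2=(0+0>=2)=0 G3=1(const) -> 0001
Step 2: G0=G3|G2=1|0=1 G1=G0=0 G2=(0+1>=2)=0 G3=1(const) -> 1001
Step 3: G0=G3|G2=1|0=1 G1=G0=1 G2=(0+1>=2)=0 G3=1(const) -> 1101
Step 4: G0=G3|G2=1|0=1 G1=G0=1 G2=(1+1>=2)=1 G3=1(const) -> 1111
Step 5: G0=G3|G2=1|1=1 G1=G0=1 G2=(1+1>=2)=1 G3=1(const) -> 1111
Fixed point reached at step 4: 1111

Answer: fixed 1111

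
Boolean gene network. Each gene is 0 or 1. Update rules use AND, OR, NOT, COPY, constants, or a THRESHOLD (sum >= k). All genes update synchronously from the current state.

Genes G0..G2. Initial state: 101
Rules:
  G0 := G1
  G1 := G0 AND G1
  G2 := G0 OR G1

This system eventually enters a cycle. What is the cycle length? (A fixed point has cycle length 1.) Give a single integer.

Step 0: 101
Step 1: G0=G1=0 G1=G0&G1=1&0=0 G2=G0|G1=1|0=1 -> 001
Step 2: G0=G1=0 G1=G0&G1=0&0=0 G2=G0|G1=0|0=0 -> 000
Step 3: G0=G1=0 G1=G0&G1=0&0=0 G2=G0|G1=0|0=0 -> 000
State from step 3 equals state from step 2 -> cycle length 1

Answer: 1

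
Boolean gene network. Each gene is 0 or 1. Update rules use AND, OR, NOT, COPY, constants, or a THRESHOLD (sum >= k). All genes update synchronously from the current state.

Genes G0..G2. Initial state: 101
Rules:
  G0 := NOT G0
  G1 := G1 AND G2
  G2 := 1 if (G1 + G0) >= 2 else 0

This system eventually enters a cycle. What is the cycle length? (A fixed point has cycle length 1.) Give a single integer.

Answer: 2

Derivation:
Step 0: 101
Step 1: G0=NOT G0=NOT 1=0 G1=G1&G2=0&1=0 G2=(0+1>=2)=0 -> 000
Step 2: G0=NOT G0=NOT 0=1 G1=G1&G2=0&0=0 G2=(0+0>=2)=0 -> 100
Step 3: G0=NOT G0=NOT 1=0 G1=G1&G2=0&0=0 G2=(0+1>=2)=0 -> 000
State from step 3 equals state from step 1 -> cycle length 2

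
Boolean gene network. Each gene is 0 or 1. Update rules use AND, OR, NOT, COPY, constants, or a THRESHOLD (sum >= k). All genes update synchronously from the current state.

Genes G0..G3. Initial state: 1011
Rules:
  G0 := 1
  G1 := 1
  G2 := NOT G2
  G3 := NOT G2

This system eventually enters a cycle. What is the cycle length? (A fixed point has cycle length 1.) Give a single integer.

Step 0: 1011
Step 1: G0=1(const) G1=1(const) G2=NOT G2=NOT 1=0 G3=NOT G2=NOT 1=0 -> 1100
Step 2: G0=1(const) G1=1(const) G2=NOT G2=NOT 0=1 G3=NOT G2=NOT 0=1 -> 1111
Step 3: G0=1(const) G1=1(const) G2=NOT G2=NOT 1=0 G3=NOT G2=NOT 1=0 -> 1100
State from step 3 equals state from step 1 -> cycle length 2

Answer: 2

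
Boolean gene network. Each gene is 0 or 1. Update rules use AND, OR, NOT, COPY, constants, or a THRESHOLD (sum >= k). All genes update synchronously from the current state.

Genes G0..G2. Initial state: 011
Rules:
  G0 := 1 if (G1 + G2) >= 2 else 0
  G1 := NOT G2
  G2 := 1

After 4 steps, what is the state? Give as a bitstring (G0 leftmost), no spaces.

Step 1: G0=(1+1>=2)=1 G1=NOT G2=NOT 1=0 G2=1(const) -> 101
Step 2: G0=(0+1>=2)=0 G1=NOT G2=NOT 1=0 G2=1(const) -> 001
Step 3: G0=(0+1>=2)=0 G1=NOT G2=NOT 1=0 G2=1(const) -> 001
Step 4: G0=(0+1>=2)=0 G1=NOT G2=NOT 1=0 G2=1(const) -> 001

001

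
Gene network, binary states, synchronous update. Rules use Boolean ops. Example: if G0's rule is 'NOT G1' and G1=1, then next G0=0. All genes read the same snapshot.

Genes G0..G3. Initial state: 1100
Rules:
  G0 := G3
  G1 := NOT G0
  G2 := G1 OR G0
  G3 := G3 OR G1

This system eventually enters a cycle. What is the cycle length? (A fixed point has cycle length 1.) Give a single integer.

Step 0: 1100
Step 1: G0=G3=0 G1=NOT G0=NOT 1=0 G2=G1|G0=1|1=1 G3=G3|G1=0|1=1 -> 0011
Step 2: G0=G3=1 G1=NOT G0=NOT 0=1 G2=G1|G0=0|0=0 G3=G3|G1=1|0=1 -> 1101
Step 3: G0=G3=1 G1=NOT G0=NOT 1=0 G2=G1|G0=1|1=1 G3=G3|G1=1|1=1 -> 1011
Step 4: G0=G3=1 G1=NOT G0=NOT 1=0 G2=G1|G0=0|1=1 G3=G3|G1=1|0=1 -> 1011
State from step 4 equals state from step 3 -> cycle length 1

Answer: 1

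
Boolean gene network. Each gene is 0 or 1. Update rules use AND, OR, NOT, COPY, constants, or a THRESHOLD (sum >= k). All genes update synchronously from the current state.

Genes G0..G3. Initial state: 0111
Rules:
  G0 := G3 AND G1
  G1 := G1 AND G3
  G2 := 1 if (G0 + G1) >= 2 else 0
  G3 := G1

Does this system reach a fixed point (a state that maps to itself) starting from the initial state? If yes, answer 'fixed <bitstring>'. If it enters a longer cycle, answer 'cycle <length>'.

Answer: fixed 1111

Derivation:
Step 0: 0111
Step 1: G0=G3&G1=1&1=1 G1=G1&G3=1&1=1 G2=(0+1>=2)=0 G3=G1=1 -> 1101
Step 2: G0=G3&G1=1&1=1 G1=G1&G3=1&1=1 G2=(1+1>=2)=1 G3=G1=1 -> 1111
Step 3: G0=G3&G1=1&1=1 G1=G1&G3=1&1=1 G2=(1+1>=2)=1 G3=G1=1 -> 1111
Fixed point reached at step 2: 1111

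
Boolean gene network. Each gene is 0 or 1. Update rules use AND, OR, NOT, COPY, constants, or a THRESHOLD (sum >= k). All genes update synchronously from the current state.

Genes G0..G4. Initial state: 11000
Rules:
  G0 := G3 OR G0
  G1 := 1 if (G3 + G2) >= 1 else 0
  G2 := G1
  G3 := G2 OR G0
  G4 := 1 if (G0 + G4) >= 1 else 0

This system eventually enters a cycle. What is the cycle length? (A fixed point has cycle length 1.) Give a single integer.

Step 0: 11000
Step 1: G0=G3|G0=0|1=1 G1=(0+0>=1)=0 G2=G1=1 G3=G2|G0=0|1=1 G4=(1+0>=1)=1 -> 10111
Step 2: G0=G3|G0=1|1=1 G1=(1+1>=1)=1 G2=G1=0 G3=G2|G0=1|1=1 G4=(1+1>=1)=1 -> 11011
Step 3: G0=G3|G0=1|1=1 G1=(1+0>=1)=1 G2=G1=1 G3=G2|G0=0|1=1 G4=(1+1>=1)=1 -> 11111
Step 4: G0=G3|G0=1|1=1 G1=(1+1>=1)=1 G2=G1=1 G3=G2|G0=1|1=1 G4=(1+1>=1)=1 -> 11111
State from step 4 equals state from step 3 -> cycle length 1

Answer: 1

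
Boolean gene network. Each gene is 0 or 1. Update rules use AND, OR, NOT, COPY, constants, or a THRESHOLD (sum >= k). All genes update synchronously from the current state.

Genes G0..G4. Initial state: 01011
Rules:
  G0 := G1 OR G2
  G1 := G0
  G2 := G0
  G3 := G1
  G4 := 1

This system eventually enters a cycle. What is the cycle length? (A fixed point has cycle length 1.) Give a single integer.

Step 0: 01011
Step 1: G0=G1|G2=1|0=1 G1=G0=0 G2=G0=0 G3=G1=1 G4=1(const) -> 10011
Step 2: G0=G1|G2=0|0=0 G1=G0=1 G2=G0=1 G3=G1=0 G4=1(const) -> 01101
Step 3: G0=G1|G2=1|1=1 G1=G0=0 G2=G0=0 G3=G1=1 G4=1(const) -> 10011
State from step 3 equals state from step 1 -> cycle length 2

Answer: 2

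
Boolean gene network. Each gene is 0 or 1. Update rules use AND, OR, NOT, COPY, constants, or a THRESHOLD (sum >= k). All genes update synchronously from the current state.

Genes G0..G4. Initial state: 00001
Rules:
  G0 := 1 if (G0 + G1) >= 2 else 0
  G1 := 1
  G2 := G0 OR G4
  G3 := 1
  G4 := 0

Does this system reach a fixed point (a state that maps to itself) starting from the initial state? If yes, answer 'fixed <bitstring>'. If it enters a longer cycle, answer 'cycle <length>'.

Step 0: 00001
Step 1: G0=(0+0>=2)=0 G1=1(const) G2=G0|G4=0|1=1 G3=1(const) G4=0(const) -> 01110
Step 2: G0=(0+1>=2)=0 G1=1(const) G2=G0|G4=0|0=0 G3=1(const) G4=0(const) -> 01010
Step 3: G0=(0+1>=2)=0 G1=1(const) G2=G0|G4=0|0=0 G3=1(const) G4=0(const) -> 01010
Fixed point reached at step 2: 01010

Answer: fixed 01010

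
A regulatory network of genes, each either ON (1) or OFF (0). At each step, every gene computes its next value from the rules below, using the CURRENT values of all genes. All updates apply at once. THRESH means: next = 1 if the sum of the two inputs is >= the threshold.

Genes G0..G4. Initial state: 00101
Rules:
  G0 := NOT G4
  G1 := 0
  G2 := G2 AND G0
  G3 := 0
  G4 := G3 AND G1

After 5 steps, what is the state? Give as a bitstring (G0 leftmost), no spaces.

Step 1: G0=NOT G4=NOT 1=0 G1=0(const) G2=G2&G0=1&0=0 G3=0(const) G4=G3&G1=0&0=0 -> 00000
Step 2: G0=NOT G4=NOT 0=1 G1=0(const) G2=G2&G0=0&0=0 G3=0(const) G4=G3&G1=0&0=0 -> 10000
Step 3: G0=NOT G4=NOT 0=1 G1=0(const) G2=G2&G0=0&1=0 G3=0(const) G4=G3&G1=0&0=0 -> 10000
Step 4: G0=NOT G4=NOT 0=1 G1=0(const) G2=G2&G0=0&1=0 G3=0(const) G4=G3&G1=0&0=0 -> 10000
Step 5: G0=NOT G4=NOT 0=1 G1=0(const) G2=G2&G0=0&1=0 G3=0(const) G4=G3&G1=0&0=0 -> 10000

10000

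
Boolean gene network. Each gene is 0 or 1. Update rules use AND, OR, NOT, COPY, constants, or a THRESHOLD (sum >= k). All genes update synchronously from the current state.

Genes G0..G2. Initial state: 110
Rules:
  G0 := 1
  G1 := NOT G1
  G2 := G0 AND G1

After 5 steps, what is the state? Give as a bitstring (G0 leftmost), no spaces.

Step 1: G0=1(const) G1=NOT G1=NOT 1=0 G2=G0&G1=1&1=1 -> 101
Step 2: G0=1(const) G1=NOT G1=NOT 0=1 G2=G0&G1=1&0=0 -> 110
Step 3: G0=1(const) G1=NOT G1=NOT 1=0 G2=G0&G1=1&1=1 -> 101
Step 4: G0=1(const) G1=NOT G1=NOT 0=1 G2=G0&G1=1&0=0 -> 110
Step 5: G0=1(const) G1=NOT G1=NOT 1=0 G2=G0&G1=1&1=1 -> 101

101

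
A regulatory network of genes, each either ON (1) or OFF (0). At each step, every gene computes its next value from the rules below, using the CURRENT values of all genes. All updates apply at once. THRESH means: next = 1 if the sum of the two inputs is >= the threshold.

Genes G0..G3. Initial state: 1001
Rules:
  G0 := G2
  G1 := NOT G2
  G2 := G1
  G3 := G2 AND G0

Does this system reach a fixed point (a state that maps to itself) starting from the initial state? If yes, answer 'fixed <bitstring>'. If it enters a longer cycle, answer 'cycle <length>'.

Step 0: 1001
Step 1: G0=G2=0 G1=NOT G2=NOT 0=1 G2=G1=0 G3=G2&G0=0&1=0 -> 0100
Step 2: G0=G2=0 G1=NOT G2=NOT 0=1 G2=G1=1 G3=G2&G0=0&0=0 -> 0110
Step 3: G0=G2=1 G1=NOT G2=NOT 1=0 G2=G1=1 G3=G2&G0=1&0=0 -> 1010
Step 4: G0=G2=1 G1=NOT G2=NOT 1=0 G2=G1=0 G3=G2&G0=1&1=1 -> 1001
Cycle of length 4 starting at step 0 -> no fixed point

Answer: cycle 4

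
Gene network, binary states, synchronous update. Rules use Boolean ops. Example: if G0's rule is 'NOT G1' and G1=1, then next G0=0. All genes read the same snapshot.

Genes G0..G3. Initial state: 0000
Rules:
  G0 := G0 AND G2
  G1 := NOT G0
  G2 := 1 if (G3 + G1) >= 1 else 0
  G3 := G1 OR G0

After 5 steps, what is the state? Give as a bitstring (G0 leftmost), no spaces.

Step 1: G0=G0&G2=0&0=0 G1=NOT G0=NOT 0=1 G2=(0+0>=1)=0 G3=G1|G0=0|0=0 -> 0100
Step 2: G0=G0&G2=0&0=0 G1=NOT G0=NOT 0=1 G2=(0+1>=1)=1 G3=G1|G0=1|0=1 -> 0111
Step 3: G0=G0&G2=0&1=0 G1=NOT G0=NOT 0=1 G2=(1+1>=1)=1 G3=G1|G0=1|0=1 -> 0111
Step 4: G0=G0&G2=0&1=0 G1=NOT G0=NOT 0=1 G2=(1+1>=1)=1 G3=G1|G0=1|0=1 -> 0111
Step 5: G0=G0&G2=0&1=0 G1=NOT G0=NOT 0=1 G2=(1+1>=1)=1 G3=G1|G0=1|0=1 -> 0111

0111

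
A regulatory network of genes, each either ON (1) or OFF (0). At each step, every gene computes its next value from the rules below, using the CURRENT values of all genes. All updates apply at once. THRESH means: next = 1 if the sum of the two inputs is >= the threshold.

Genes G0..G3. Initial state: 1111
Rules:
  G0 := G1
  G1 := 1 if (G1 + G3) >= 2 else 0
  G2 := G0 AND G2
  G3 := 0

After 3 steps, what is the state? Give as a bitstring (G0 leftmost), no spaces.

Step 1: G0=G1=1 G1=(1+1>=2)=1 G2=G0&G2=1&1=1 G3=0(const) -> 1110
Step 2: G0=G1=1 G1=(1+0>=2)=0 G2=G0&G2=1&1=1 G3=0(const) -> 1010
Step 3: G0=G1=0 G1=(0+0>=2)=0 G2=G0&G2=1&1=1 G3=0(const) -> 0010

0010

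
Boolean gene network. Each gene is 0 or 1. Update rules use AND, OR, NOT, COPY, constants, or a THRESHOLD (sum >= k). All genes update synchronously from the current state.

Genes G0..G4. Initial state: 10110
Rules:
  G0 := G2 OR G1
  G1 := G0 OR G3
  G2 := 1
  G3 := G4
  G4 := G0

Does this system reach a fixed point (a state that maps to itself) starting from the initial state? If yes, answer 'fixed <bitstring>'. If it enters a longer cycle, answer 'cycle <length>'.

Step 0: 10110
Step 1: G0=G2|G1=1|0=1 G1=G0|G3=1|1=1 G2=1(const) G3=G4=0 G4=G0=1 -> 11101
Step 2: G0=G2|G1=1|1=1 G1=G0|G3=1|0=1 G2=1(const) G3=G4=1 G4=G0=1 -> 11111
Step 3: G0=G2|G1=1|1=1 G1=G0|G3=1|1=1 G2=1(const) G3=G4=1 G4=G0=1 -> 11111
Fixed point reached at step 2: 11111

Answer: fixed 11111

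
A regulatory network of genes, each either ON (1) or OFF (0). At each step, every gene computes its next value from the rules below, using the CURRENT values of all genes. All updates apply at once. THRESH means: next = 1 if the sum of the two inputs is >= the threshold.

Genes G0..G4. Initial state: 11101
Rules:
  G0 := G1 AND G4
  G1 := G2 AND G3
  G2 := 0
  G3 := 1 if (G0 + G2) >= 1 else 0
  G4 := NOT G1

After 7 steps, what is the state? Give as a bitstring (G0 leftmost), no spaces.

Step 1: G0=G1&G4=1&1=1 G1=G2&G3=1&0=0 G2=0(const) G3=(1+1>=1)=1 G4=NOT G1=NOT 1=0 -> 10010
Step 2: G0=G1&G4=0&0=0 G1=G2&G3=0&1=0 G2=0(const) G3=(1+0>=1)=1 G4=NOT G1=NOT 0=1 -> 00011
Step 3: G0=G1&G4=0&1=0 G1=G2&G3=0&1=0 G2=0(const) G3=(0+0>=1)=0 G4=NOT G1=NOT 0=1 -> 00001
Step 4: G0=G1&G4=0&1=0 G1=G2&G3=0&0=0 G2=0(const) G3=(0+0>=1)=0 G4=NOT G1=NOT 0=1 -> 00001
Step 5: G0=G1&G4=0&1=0 G1=G2&G3=0&0=0 G2=0(const) G3=(0+0>=1)=0 G4=NOT G1=NOT 0=1 -> 00001
Step 6: G0=G1&G4=0&1=0 G1=G2&G3=0&0=0 G2=0(const) G3=(0+0>=1)=0 G4=NOT G1=NOT 0=1 -> 00001
Step 7: G0=G1&G4=0&1=0 G1=G2&G3=0&0=0 G2=0(const) G3=(0+0>=1)=0 G4=NOT G1=NOT 0=1 -> 00001

00001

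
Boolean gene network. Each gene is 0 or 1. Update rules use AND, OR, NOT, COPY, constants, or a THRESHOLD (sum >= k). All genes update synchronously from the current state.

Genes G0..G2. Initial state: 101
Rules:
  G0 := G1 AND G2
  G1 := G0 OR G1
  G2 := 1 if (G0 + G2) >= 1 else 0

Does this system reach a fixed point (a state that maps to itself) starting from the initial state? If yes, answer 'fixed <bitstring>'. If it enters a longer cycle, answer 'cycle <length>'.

Step 0: 101
Step 1: G0=G1&G2=0&1=0 G1=G0|G1=1|0=1 G2=(1+1>=1)=1 -> 011
Step 2: G0=G1&G2=1&1=1 G1=G0|G1=0|1=1 G2=(0+1>=1)=1 -> 111
Step 3: G0=G1&G2=1&1=1 G1=G0|G1=1|1=1 G2=(1+1>=1)=1 -> 111
Fixed point reached at step 2: 111

Answer: fixed 111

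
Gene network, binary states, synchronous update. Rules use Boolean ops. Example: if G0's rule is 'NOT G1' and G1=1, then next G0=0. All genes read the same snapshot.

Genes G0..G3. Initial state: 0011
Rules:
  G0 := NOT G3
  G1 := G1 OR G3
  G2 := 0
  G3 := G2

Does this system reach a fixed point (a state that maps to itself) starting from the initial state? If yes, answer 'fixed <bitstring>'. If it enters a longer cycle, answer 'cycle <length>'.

Step 0: 0011
Step 1: G0=NOT G3=NOT 1=0 G1=G1|G3=0|1=1 G2=0(const) G3=G2=1 -> 0101
Step 2: G0=NOT G3=NOT 1=0 G1=G1|G3=1|1=1 G2=0(const) G3=G2=0 -> 0100
Step 3: G0=NOT G3=NOT 0=1 G1=G1|G3=1|0=1 G2=0(const) G3=G2=0 -> 1100
Step 4: G0=NOT G3=NOT 0=1 G1=G1|G3=1|0=1 G2=0(const) G3=G2=0 -> 1100
Fixed point reached at step 3: 1100

Answer: fixed 1100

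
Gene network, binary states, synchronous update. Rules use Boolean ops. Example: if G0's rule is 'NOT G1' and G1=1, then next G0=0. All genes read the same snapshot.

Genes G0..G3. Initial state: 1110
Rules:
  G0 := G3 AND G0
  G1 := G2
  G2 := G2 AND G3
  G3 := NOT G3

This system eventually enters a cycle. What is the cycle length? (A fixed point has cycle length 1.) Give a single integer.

Step 0: 1110
Step 1: G0=G3&G0=0&1=0 G1=G2=1 G2=G2&G3=1&0=0 G3=NOT G3=NOT 0=1 -> 0101
Step 2: G0=G3&G0=1&0=0 G1=G2=0 G2=G2&G3=0&1=0 G3=NOT G3=NOT 1=0 -> 0000
Step 3: G0=G3&G0=0&0=0 G1=G2=0 G2=G2&G3=0&0=0 G3=NOT G3=NOT 0=1 -> 0001
Step 4: G0=G3&G0=1&0=0 G1=G2=0 G2=G2&G3=0&1=0 G3=NOT G3=NOT 1=0 -> 0000
State from step 4 equals state from step 2 -> cycle length 2

Answer: 2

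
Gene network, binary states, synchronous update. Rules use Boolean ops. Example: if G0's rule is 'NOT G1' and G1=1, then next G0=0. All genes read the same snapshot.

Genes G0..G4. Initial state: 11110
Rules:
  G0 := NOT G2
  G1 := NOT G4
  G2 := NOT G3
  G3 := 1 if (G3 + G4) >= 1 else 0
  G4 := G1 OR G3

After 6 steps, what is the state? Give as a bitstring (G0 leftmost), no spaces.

Step 1: G0=NOT G2=NOT 1=0 G1=NOT G4=NOT 0=1 G2=NOT G3=NOT 1=0 G3=(1+0>=1)=1 G4=G1|G3=1|1=1 -> 01011
Step 2: G0=NOT G2=NOT 0=1 G1=NOT G4=NOT 1=0 G2=NOT G3=NOT 1=0 G3=(1+1>=1)=1 G4=G1|G3=1|1=1 -> 10011
Step 3: G0=NOT G2=NOT 0=1 G1=NOT G4=NOT 1=0 G2=NOT G3=NOT 1=0 G3=(1+1>=1)=1 G4=G1|G3=0|1=1 -> 10011
Step 4: G0=NOT G2=NOT 0=1 G1=NOT G4=NOT 1=0 G2=NOT G3=NOT 1=0 G3=(1+1>=1)=1 G4=G1|G3=0|1=1 -> 10011
Step 5: G0=NOT G2=NOT 0=1 G1=NOT G4=NOT 1=0 G2=NOT G3=NOT 1=0 G3=(1+1>=1)=1 G4=G1|G3=0|1=1 -> 10011
Step 6: G0=NOT G2=NOT 0=1 G1=NOT G4=NOT 1=0 G2=NOT G3=NOT 1=0 G3=(1+1>=1)=1 G4=G1|G3=0|1=1 -> 10011

10011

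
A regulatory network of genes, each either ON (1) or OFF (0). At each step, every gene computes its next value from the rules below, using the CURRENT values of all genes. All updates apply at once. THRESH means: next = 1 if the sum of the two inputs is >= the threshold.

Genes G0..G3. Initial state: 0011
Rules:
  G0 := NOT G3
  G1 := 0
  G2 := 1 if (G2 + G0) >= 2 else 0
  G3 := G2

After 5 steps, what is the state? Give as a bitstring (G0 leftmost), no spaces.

Step 1: G0=NOT G3=NOT 1=0 G1=0(const) G2=(1+0>=2)=0 G3=G2=1 -> 0001
Step 2: G0=NOT G3=NOT 1=0 G1=0(const) G2=(0+0>=2)=0 G3=G2=0 -> 0000
Step 3: G0=NOT G3=NOT 0=1 G1=0(const) G2=(0+0>=2)=0 G3=G2=0 -> 1000
Step 4: G0=NOT G3=NOT 0=1 G1=0(const) G2=(0+1>=2)=0 G3=G2=0 -> 1000
Step 5: G0=NOT G3=NOT 0=1 G1=0(const) G2=(0+1>=2)=0 G3=G2=0 -> 1000

1000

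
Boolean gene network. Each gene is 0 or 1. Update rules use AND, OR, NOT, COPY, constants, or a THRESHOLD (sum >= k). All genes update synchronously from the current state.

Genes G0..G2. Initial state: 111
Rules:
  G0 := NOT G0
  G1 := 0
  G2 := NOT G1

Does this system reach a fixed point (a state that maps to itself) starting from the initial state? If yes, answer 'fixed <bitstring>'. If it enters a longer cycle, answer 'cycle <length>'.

Step 0: 111
Step 1: G0=NOT G0=NOT 1=0 G1=0(const) G2=NOT G1=NOT 1=0 -> 000
Step 2: G0=NOT G0=NOT 0=1 G1=0(const) G2=NOT G1=NOT 0=1 -> 101
Step 3: G0=NOT G0=NOT 1=0 G1=0(const) G2=NOT G1=NOT 0=1 -> 001
Step 4: G0=NOT G0=NOT 0=1 G1=0(const) G2=NOT G1=NOT 0=1 -> 101
Cycle of length 2 starting at step 2 -> no fixed point

Answer: cycle 2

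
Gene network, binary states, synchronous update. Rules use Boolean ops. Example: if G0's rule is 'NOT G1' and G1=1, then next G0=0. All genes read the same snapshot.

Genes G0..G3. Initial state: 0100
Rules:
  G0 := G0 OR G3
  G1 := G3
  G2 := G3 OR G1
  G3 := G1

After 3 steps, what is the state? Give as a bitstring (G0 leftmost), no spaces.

Step 1: G0=G0|G3=0|0=0 G1=G3=0 G2=G3|G1=0|1=1 G3=G1=1 -> 0011
Step 2: G0=G0|G3=0|1=1 G1=G3=1 G2=G3|G1=1|0=1 G3=G1=0 -> 1110
Step 3: G0=G0|G3=1|0=1 G1=G3=0 G2=G3|G1=0|1=1 G3=G1=1 -> 1011

1011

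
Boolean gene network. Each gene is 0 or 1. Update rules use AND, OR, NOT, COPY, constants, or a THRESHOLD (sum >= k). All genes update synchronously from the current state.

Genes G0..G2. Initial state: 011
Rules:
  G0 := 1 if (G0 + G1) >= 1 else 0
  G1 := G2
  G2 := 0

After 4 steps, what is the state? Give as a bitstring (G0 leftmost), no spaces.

Step 1: G0=(0+1>=1)=1 G1=G2=1 G2=0(const) -> 110
Step 2: G0=(1+1>=1)=1 G1=G2=0 G2=0(const) -> 100
Step 3: G0=(1+0>=1)=1 G1=G2=0 G2=0(const) -> 100
Step 4: G0=(1+0>=1)=1 G1=G2=0 G2=0(const) -> 100

100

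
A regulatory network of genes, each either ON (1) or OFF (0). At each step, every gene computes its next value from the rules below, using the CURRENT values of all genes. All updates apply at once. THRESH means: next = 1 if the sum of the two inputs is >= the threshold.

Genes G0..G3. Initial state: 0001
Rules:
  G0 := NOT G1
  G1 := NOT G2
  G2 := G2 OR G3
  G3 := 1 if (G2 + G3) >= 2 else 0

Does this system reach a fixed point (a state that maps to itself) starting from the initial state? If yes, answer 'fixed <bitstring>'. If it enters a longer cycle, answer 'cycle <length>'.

Step 0: 0001
Step 1: G0=NOT G1=NOT 0=1 G1=NOT G2=NOT 0=1 G2=G2|G3=0|1=1 G3=(0+1>=2)=0 -> 1110
Step 2: G0=NOT G1=NOT 1=0 G1=NOT G2=NOT 1=0 G2=G2|G3=1|0=1 G3=(1+0>=2)=0 -> 0010
Step 3: G0=NOT G1=NOT 0=1 G1=NOT G2=NOT 1=0 G2=G2|G3=1|0=1 G3=(1+0>=2)=0 -> 1010
Step 4: G0=NOT G1=NOT 0=1 G1=NOT G2=NOT 1=0 G2=G2|G3=1|0=1 G3=(1+0>=2)=0 -> 1010
Fixed point reached at step 3: 1010

Answer: fixed 1010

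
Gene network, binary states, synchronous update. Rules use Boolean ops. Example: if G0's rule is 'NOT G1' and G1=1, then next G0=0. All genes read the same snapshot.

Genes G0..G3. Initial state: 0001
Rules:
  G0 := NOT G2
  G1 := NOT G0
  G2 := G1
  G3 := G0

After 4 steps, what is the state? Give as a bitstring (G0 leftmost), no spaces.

Step 1: G0=NOT G2=NOT 0=1 G1=NOT G0=NOT 0=1 G2=G1=0 G3=G0=0 -> 1100
Step 2: G0=NOT G2=NOT 0=1 G1=NOT G0=NOT 1=0 G2=G1=1 G3=G0=1 -> 1011
Step 3: G0=NOT G2=NOT 1=0 G1=NOT G0=NOT 1=0 G2=G1=0 G3=G0=1 -> 0001
Step 4: G0=NOT G2=NOT 0=1 G1=NOT G0=NOT 0=1 G2=G1=0 G3=G0=0 -> 1100

1100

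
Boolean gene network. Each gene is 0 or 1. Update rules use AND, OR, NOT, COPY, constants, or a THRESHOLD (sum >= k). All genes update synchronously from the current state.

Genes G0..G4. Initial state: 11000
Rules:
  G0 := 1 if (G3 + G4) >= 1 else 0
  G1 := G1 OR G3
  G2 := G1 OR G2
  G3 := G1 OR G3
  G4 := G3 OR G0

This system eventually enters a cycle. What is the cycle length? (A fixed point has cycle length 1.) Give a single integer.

Answer: 1

Derivation:
Step 0: 11000
Step 1: G0=(0+0>=1)=0 G1=G1|G3=1|0=1 G2=G1|G2=1|0=1 G3=G1|G3=1|0=1 G4=G3|G0=0|1=1 -> 01111
Step 2: G0=(1+1>=1)=1 G1=G1|G3=1|1=1 G2=G1|G2=1|1=1 G3=G1|G3=1|1=1 G4=G3|G0=1|0=1 -> 11111
Step 3: G0=(1+1>=1)=1 G1=G1|G3=1|1=1 G2=G1|G2=1|1=1 G3=G1|G3=1|1=1 G4=G3|G0=1|1=1 -> 11111
State from step 3 equals state from step 2 -> cycle length 1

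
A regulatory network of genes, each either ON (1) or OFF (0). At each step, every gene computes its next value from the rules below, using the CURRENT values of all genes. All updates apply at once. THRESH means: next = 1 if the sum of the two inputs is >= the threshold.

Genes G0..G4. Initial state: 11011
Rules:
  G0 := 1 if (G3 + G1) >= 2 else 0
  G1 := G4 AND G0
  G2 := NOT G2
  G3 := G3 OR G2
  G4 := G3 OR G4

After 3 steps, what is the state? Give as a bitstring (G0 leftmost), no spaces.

Step 1: G0=(1+1>=2)=1 G1=G4&G0=1&1=1 G2=NOT G2=NOT 0=1 G3=G3|G2=1|0=1 G4=G3|G4=1|1=1 -> 11111
Step 2: G0=(1+1>=2)=1 G1=G4&G0=1&1=1 G2=NOT G2=NOT 1=0 G3=G3|G2=1|1=1 G4=G3|G4=1|1=1 -> 11011
Step 3: G0=(1+1>=2)=1 G1=G4&G0=1&1=1 G2=NOT G2=NOT 0=1 G3=G3|G2=1|0=1 G4=G3|G4=1|1=1 -> 11111

11111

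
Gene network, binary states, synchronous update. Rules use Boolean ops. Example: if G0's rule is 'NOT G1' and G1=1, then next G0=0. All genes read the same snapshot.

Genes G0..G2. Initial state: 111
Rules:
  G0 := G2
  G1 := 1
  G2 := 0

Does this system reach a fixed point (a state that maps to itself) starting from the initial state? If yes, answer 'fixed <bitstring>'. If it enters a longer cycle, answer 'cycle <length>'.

Step 0: 111
Step 1: G0=G2=1 G1=1(const) G2=0(const) -> 110
Step 2: G0=G2=0 G1=1(const) G2=0(const) -> 010
Step 3: G0=G2=0 G1=1(const) G2=0(const) -> 010
Fixed point reached at step 2: 010

Answer: fixed 010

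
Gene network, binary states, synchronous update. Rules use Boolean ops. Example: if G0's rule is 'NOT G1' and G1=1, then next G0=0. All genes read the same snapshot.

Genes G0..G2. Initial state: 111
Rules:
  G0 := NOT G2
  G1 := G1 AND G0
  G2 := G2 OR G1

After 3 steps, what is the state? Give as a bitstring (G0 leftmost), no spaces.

Step 1: G0=NOT G2=NOT 1=0 G1=G1&G0=1&1=1 G2=G2|G1=1|1=1 -> 011
Step 2: G0=NOT G2=NOT 1=0 G1=G1&G0=1&0=0 G2=G2|G1=1|1=1 -> 001
Step 3: G0=NOT G2=NOT 1=0 G1=G1&G0=0&0=0 G2=G2|G1=1|0=1 -> 001

001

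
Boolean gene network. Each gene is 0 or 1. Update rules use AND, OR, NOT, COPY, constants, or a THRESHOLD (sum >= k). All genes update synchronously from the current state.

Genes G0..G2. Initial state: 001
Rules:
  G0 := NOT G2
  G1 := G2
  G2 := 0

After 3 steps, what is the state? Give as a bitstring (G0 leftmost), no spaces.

Step 1: G0=NOT G2=NOT 1=0 G1=G2=1 G2=0(const) -> 010
Step 2: G0=NOT G2=NOT 0=1 G1=G2=0 G2=0(const) -> 100
Step 3: G0=NOT G2=NOT 0=1 G1=G2=0 G2=0(const) -> 100

100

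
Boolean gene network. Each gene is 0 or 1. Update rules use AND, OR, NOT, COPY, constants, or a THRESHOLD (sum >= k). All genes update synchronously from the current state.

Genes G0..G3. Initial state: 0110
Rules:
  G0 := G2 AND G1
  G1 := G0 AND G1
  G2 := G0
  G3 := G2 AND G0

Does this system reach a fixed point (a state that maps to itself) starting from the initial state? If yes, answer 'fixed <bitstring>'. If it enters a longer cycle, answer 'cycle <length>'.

Answer: fixed 0000

Derivation:
Step 0: 0110
Step 1: G0=G2&G1=1&1=1 G1=G0&G1=0&1=0 G2=G0=0 G3=G2&G0=1&0=0 -> 1000
Step 2: G0=G2&G1=0&0=0 G1=G0&G1=1&0=0 G2=G0=1 G3=G2&G0=0&1=0 -> 0010
Step 3: G0=G2&G1=1&0=0 G1=G0&G1=0&0=0 G2=G0=0 G3=G2&G0=1&0=0 -> 0000
Step 4: G0=G2&G1=0&0=0 G1=G0&G1=0&0=0 G2=G0=0 G3=G2&G0=0&0=0 -> 0000
Fixed point reached at step 3: 0000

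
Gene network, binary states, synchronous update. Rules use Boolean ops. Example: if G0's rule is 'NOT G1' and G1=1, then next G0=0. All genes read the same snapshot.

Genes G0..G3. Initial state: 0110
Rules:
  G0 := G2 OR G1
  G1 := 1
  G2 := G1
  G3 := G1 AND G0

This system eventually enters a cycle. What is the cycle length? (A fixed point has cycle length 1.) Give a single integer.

Answer: 1

Derivation:
Step 0: 0110
Step 1: G0=G2|G1=1|1=1 G1=1(const) G2=G1=1 G3=G1&G0=1&0=0 -> 1110
Step 2: G0=G2|G1=1|1=1 G1=1(const) G2=G1=1 G3=G1&G0=1&1=1 -> 1111
Step 3: G0=G2|G1=1|1=1 G1=1(const) G2=G1=1 G3=G1&G0=1&1=1 -> 1111
State from step 3 equals state from step 2 -> cycle length 1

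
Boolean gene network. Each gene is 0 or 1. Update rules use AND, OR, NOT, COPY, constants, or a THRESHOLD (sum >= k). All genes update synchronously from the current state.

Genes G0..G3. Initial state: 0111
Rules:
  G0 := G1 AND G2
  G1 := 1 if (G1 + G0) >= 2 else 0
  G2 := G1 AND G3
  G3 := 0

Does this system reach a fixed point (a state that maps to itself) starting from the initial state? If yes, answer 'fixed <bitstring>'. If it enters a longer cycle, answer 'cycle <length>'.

Answer: fixed 0000

Derivation:
Step 0: 0111
Step 1: G0=G1&G2=1&1=1 G1=(1+0>=2)=0 G2=G1&G3=1&1=1 G3=0(const) -> 1010
Step 2: G0=G1&G2=0&1=0 G1=(0+1>=2)=0 G2=G1&G3=0&0=0 G3=0(const) -> 0000
Step 3: G0=G1&G2=0&0=0 G1=(0+0>=2)=0 G2=G1&G3=0&0=0 G3=0(const) -> 0000
Fixed point reached at step 2: 0000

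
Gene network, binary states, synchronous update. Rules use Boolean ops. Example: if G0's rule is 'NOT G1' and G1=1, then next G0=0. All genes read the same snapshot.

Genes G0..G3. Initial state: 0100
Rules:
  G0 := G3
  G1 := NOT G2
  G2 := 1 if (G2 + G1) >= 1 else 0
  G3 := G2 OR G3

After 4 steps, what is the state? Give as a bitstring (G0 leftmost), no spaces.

Step 1: G0=G3=0 G1=NOT G2=NOT 0=1 G2=(0+1>=1)=1 G3=G2|G3=0|0=0 -> 0110
Step 2: G0=G3=0 G1=NOT G2=NOT 1=0 G2=(1+1>=1)=1 G3=G2|G3=1|0=1 -> 0011
Step 3: G0=G3=1 G1=NOT G2=NOT 1=0 G2=(1+0>=1)=1 G3=G2|G3=1|1=1 -> 1011
Step 4: G0=G3=1 G1=NOT G2=NOT 1=0 G2=(1+0>=1)=1 G3=G2|G3=1|1=1 -> 1011

1011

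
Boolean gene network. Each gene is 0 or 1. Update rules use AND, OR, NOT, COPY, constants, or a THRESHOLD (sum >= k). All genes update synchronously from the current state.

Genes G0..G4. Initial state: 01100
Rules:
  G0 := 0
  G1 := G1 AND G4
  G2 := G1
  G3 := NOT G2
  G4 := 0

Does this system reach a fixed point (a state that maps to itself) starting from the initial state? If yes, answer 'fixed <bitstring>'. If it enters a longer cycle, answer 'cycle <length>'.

Step 0: 01100
Step 1: G0=0(const) G1=G1&G4=1&0=0 G2=G1=1 G3=NOT G2=NOT 1=0 G4=0(const) -> 00100
Step 2: G0=0(const) G1=G1&G4=0&0=0 G2=G1=0 G3=NOT G2=NOT 1=0 G4=0(const) -> 00000
Step 3: G0=0(const) G1=G1&G4=0&0=0 G2=G1=0 G3=NOT G2=NOT 0=1 G4=0(const) -> 00010
Step 4: G0=0(const) G1=G1&G4=0&0=0 G2=G1=0 G3=NOT G2=NOT 0=1 G4=0(const) -> 00010
Fixed point reached at step 3: 00010

Answer: fixed 00010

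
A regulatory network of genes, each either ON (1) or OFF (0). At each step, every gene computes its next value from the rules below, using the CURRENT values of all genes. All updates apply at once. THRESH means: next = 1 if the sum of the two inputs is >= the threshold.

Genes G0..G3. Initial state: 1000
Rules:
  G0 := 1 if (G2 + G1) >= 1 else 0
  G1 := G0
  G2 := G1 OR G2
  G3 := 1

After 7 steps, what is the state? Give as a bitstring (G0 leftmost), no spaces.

Step 1: G0=(0+0>=1)=0 G1=G0=1 G2=G1|G2=0|0=0 G3=1(const) -> 0101
Step 2: G0=(0+1>=1)=1 G1=G0=0 G2=G1|G2=1|0=1 G3=1(const) -> 1011
Step 3: G0=(1+0>=1)=1 G1=G0=1 G2=G1|G2=0|1=1 G3=1(const) -> 1111
Step 4: G0=(1+1>=1)=1 G1=G0=1 G2=G1|G2=1|1=1 G3=1(const) -> 1111
Step 5: G0=(1+1>=1)=1 G1=G0=1 G2=G1|G2=1|1=1 G3=1(const) -> 1111
Step 6: G0=(1+1>=1)=1 G1=G0=1 G2=G1|G2=1|1=1 G3=1(const) -> 1111
Step 7: G0=(1+1>=1)=1 G1=G0=1 G2=G1|G2=1|1=1 G3=1(const) -> 1111

1111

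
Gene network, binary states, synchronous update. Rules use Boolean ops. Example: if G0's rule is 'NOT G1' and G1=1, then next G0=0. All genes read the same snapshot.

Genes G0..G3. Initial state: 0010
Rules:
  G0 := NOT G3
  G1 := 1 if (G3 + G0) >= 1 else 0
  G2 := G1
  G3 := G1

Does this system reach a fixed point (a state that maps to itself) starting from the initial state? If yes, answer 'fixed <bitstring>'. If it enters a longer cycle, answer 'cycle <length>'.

Step 0: 0010
Step 1: G0=NOT G3=NOT 0=1 G1=(0+0>=1)=0 G2=G1=0 G3=G1=0 -> 1000
Step 2: G0=NOT G3=NOT 0=1 G1=(0+1>=1)=1 G2=G1=0 G3=G1=0 -> 1100
Step 3: G0=NOT G3=NOT 0=1 G1=(0+1>=1)=1 G2=G1=1 G3=G1=1 -> 1111
Step 4: G0=NOT G3=NOT 1=0 G1=(1+1>=1)=1 G2=G1=1 G3=G1=1 -> 0111
Step 5: G0=NOT G3=NOT 1=0 G1=(1+0>=1)=1 G2=G1=1 G3=G1=1 -> 0111
Fixed point reached at step 4: 0111

Answer: fixed 0111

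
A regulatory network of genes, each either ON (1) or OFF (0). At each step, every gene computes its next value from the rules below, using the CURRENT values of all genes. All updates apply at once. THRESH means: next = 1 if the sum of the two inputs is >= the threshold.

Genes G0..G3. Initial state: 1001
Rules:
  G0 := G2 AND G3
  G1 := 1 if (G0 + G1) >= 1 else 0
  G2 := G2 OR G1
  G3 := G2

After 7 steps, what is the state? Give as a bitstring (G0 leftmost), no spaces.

Step 1: G0=G2&G3=0&1=0 G1=(1+0>=1)=1 G2=G2|G1=0|0=0 G3=G2=0 -> 0100
Step 2: G0=G2&G3=0&0=0 G1=(0+1>=1)=1 G2=G2|G1=0|1=1 G3=G2=0 -> 0110
Step 3: G0=G2&G3=1&0=0 G1=(0+1>=1)=1 G2=G2|G1=1|1=1 G3=G2=1 -> 0111
Step 4: G0=G2&G3=1&1=1 G1=(0+1>=1)=1 G2=G2|G1=1|1=1 G3=G2=1 -> 1111
Step 5: G0=G2&G3=1&1=1 G1=(1+1>=1)=1 G2=G2|G1=1|1=1 G3=G2=1 -> 1111
Step 6: G0=G2&G3=1&1=1 G1=(1+1>=1)=1 G2=G2|G1=1|1=1 G3=G2=1 -> 1111
Step 7: G0=G2&G3=1&1=1 G1=(1+1>=1)=1 G2=G2|G1=1|1=1 G3=G2=1 -> 1111

1111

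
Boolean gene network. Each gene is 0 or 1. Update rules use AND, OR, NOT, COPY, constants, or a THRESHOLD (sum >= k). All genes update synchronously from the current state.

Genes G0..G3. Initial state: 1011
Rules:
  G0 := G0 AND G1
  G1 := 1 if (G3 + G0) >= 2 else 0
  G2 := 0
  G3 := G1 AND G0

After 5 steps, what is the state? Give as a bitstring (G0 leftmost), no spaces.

Step 1: G0=G0&G1=1&0=0 G1=(1+1>=2)=1 G2=0(const) G3=G1&G0=0&1=0 -> 0100
Step 2: G0=G0&G1=0&1=0 G1=(0+0>=2)=0 G2=0(const) G3=G1&G0=1&0=0 -> 0000
Step 3: G0=G0&G1=0&0=0 G1=(0+0>=2)=0 G2=0(const) G3=G1&G0=0&0=0 -> 0000
Step 4: G0=G0&G1=0&0=0 G1=(0+0>=2)=0 G2=0(const) G3=G1&G0=0&0=0 -> 0000
Step 5: G0=G0&G1=0&0=0 G1=(0+0>=2)=0 G2=0(const) G3=G1&G0=0&0=0 -> 0000

0000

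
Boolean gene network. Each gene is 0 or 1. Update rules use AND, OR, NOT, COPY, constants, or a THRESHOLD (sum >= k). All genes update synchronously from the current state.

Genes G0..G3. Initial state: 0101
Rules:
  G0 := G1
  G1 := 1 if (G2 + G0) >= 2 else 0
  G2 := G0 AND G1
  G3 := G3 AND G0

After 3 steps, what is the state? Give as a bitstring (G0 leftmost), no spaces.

Step 1: G0=G1=1 G1=(0+0>=2)=0 G2=G0&G1=0&1=0 G3=G3&G0=1&0=0 -> 1000
Step 2: G0=G1=0 G1=(0+1>=2)=0 G2=G0&G1=1&0=0 G3=G3&G0=0&1=0 -> 0000
Step 3: G0=G1=0 G1=(0+0>=2)=0 G2=G0&G1=0&0=0 G3=G3&G0=0&0=0 -> 0000

0000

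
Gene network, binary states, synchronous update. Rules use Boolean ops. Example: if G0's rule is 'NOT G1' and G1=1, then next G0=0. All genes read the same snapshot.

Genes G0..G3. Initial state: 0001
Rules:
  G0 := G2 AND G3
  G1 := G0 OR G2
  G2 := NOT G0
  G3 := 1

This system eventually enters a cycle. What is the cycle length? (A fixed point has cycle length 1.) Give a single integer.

Step 0: 0001
Step 1: G0=G2&G3=0&1=0 G1=G0|G2=0|0=0 G2=NOT G0=NOT 0=1 G3=1(const) -> 0011
Step 2: G0=G2&G3=1&1=1 G1=G0|G2=0|1=1 G2=NOT G0=NOT 0=1 G3=1(const) -> 1111
Step 3: G0=G2&G3=1&1=1 G1=G0|G2=1|1=1 G2=NOT G0=NOT 1=0 G3=1(const) -> 1101
Step 4: G0=G2&G3=0&1=0 G1=G0|G2=1|0=1 G2=NOT G0=NOT 1=0 G3=1(const) -> 0101
Step 5: G0=G2&G3=0&1=0 G1=G0|G2=0|0=0 G2=NOT G0=NOT 0=1 G3=1(const) -> 0011
State from step 5 equals state from step 1 -> cycle length 4

Answer: 4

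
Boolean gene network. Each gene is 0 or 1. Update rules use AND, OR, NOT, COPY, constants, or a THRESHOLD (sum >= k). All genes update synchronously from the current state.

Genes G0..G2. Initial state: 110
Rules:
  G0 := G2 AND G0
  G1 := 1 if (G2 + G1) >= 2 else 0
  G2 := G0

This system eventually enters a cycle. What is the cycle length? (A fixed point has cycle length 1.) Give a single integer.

Step 0: 110
Step 1: G0=G2&G0=0&1=0 G1=(0+1>=2)=0 G2=G0=1 -> 001
Step 2: G0=G2&G0=1&0=0 G1=(1+0>=2)=0 G2=G0=0 -> 000
Step 3: G0=G2&G0=0&0=0 G1=(0+0>=2)=0 G2=G0=0 -> 000
State from step 3 equals state from step 2 -> cycle length 1

Answer: 1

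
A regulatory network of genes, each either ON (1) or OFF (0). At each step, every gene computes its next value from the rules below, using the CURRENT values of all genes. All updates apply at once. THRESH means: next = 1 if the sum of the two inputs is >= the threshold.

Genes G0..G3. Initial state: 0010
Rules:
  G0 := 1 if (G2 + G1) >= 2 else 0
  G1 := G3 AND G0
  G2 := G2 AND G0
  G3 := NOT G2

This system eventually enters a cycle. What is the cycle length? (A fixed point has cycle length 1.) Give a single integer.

Step 0: 0010
Step 1: G0=(1+0>=2)=0 G1=G3&G0=0&0=0 G2=G2&G0=1&0=0 G3=NOT G2=NOT 1=0 -> 0000
Step 2: G0=(0+0>=2)=0 G1=G3&G0=0&0=0 G2=G2&G0=0&0=0 G3=NOT G2=NOT 0=1 -> 0001
Step 3: G0=(0+0>=2)=0 G1=G3&G0=1&0=0 G2=G2&G0=0&0=0 G3=NOT G2=NOT 0=1 -> 0001
State from step 3 equals state from step 2 -> cycle length 1

Answer: 1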